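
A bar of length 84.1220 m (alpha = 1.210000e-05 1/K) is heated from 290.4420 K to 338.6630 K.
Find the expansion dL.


dT = 48.2210 K
dL = 1.210000e-05 * 84.1220 * 48.2210 = 0.049083 m
L_final = 84.171083 m

dL = 0.049083 m


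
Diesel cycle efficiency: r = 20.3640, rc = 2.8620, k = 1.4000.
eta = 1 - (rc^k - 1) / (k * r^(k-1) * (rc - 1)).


r^(k-1) = 3.3385
rc^k = 4.3585
eta = 0.6141 = 61.4084%

61.4084%


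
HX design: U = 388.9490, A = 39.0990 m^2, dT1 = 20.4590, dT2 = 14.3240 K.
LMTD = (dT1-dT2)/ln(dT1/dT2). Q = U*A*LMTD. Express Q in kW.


LMTD = 17.2096 K
Q = 388.9490 * 39.0990 * 17.2096 = 261715.7577 W = 261.7158 kW

261.7158 kW


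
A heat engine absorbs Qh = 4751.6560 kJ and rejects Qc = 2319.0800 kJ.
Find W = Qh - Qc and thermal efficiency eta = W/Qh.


W = 4751.6560 - 2319.0800 = 2432.5760 kJ
eta = 2432.5760 / 4751.6560 = 0.5119 = 51.1943%

W = 2432.5760 kJ, eta = 51.1943%


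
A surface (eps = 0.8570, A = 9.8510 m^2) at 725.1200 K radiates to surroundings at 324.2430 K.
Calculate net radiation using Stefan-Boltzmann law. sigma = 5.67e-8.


T^4 = 2.7646e+11
Tsurr^4 = 1.1053e+10
Q = 0.8570 * 5.67e-8 * 9.8510 * 2.6541e+11 = 127046.8821 W

127046.8821 W


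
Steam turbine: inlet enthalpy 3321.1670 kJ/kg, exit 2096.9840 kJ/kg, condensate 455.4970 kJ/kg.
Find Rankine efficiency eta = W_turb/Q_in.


W = 1224.1830 kJ/kg
Q_in = 2865.6700 kJ/kg
eta = 0.4272 = 42.7189%

eta = 42.7189%


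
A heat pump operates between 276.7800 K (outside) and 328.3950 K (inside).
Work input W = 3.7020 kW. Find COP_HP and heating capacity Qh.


COP = 328.3950 / 51.6150 = 6.3624
Qh = 6.3624 * 3.7020 = 23.5536 kW

COP = 6.3624, Qh = 23.5536 kW


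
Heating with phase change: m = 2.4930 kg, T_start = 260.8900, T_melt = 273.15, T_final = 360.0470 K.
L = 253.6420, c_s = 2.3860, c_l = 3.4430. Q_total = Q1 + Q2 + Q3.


Q1 (sensible, solid) = 2.4930 * 2.3860 * 12.2600 = 72.9261 kJ
Q2 (latent) = 2.4930 * 253.6420 = 632.3295 kJ
Q3 (sensible, liquid) = 2.4930 * 3.4430 * 86.8970 = 745.8716 kJ
Q_total = 1451.1273 kJ

1451.1273 kJ


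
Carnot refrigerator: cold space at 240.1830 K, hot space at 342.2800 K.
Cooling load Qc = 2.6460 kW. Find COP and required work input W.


COP = 240.1830 / 102.0970 = 2.3525
W = 2.6460 / 2.3525 = 1.1248 kW

COP = 2.3525, W = 1.1248 kW


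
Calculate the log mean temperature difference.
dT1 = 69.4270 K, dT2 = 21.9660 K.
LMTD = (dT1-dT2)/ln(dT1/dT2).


dT1/dT2 = 3.1607
ln(dT1/dT2) = 1.1508
LMTD = 47.4610 / 1.1508 = 41.2425 K

41.2425 K


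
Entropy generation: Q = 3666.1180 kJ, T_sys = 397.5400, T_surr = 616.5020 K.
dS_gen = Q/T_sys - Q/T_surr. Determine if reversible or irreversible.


dS_sys = 3666.1180/397.5400 = 9.2220 kJ/K
dS_surr = -3666.1180/616.5020 = -5.9466 kJ/K
dS_gen = 9.2220 - 5.9466 = 3.2754 kJ/K (irreversible)

dS_gen = 3.2754 kJ/K, irreversible


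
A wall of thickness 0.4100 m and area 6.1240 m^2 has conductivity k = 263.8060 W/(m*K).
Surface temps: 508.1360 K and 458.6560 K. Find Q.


dT = 49.4800 K
Q = 263.8060 * 6.1240 * 49.4800 / 0.4100 = 194969.0543 W

194969.0543 W


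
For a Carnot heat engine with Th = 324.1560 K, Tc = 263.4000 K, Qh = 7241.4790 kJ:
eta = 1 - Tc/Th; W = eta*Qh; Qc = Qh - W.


eta = 1 - 263.4000/324.1560 = 0.1874
W = 0.1874 * 7241.4790 = 1357.2579 kJ
Qc = 7241.4790 - 1357.2579 = 5884.2211 kJ

eta = 18.7428%, W = 1357.2579 kJ, Qc = 5884.2211 kJ


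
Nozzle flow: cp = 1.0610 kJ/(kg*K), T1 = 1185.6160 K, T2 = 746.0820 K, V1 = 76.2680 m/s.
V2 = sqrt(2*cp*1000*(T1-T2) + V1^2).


dT = 439.5340 K
2*cp*1000*dT = 932691.1480
V1^2 = 5816.8078
V2 = sqrt(938507.9558) = 968.7662 m/s

968.7662 m/s


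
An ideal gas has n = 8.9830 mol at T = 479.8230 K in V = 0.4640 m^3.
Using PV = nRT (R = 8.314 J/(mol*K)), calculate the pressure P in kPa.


P = nRT/V = 8.9830 * 8.314 * 479.8230 / 0.4640
= 35835.4186 / 0.4640 = 77231.5055 Pa = 77.2315 kPa

77.2315 kPa


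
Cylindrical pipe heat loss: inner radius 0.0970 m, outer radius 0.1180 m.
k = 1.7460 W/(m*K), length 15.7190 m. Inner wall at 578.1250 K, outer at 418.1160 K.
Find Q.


dT = 160.0090 K
ln(ro/ri) = 0.1960
Q = 2*pi*1.7460*15.7190*160.0090 / 0.1960 = 140797.7648 W

140797.7648 W


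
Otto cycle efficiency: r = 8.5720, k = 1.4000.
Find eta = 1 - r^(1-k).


r^(k-1) = 2.3617
eta = 1 - 1/2.3617 = 0.5766 = 57.6584%

57.6584%


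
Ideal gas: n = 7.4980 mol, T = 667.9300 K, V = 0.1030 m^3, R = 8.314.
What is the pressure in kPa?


P = nRT/V = 7.4980 * 8.314 * 667.9300 / 0.1030
= 41637.6688 / 0.1030 = 404249.2117 Pa = 404.2492 kPa

404.2492 kPa


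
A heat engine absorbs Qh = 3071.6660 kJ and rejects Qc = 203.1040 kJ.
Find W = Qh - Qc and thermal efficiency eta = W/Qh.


W = 3071.6660 - 203.1040 = 2868.5620 kJ
eta = 2868.5620 / 3071.6660 = 0.9339 = 93.3878%

W = 2868.5620 kJ, eta = 93.3878%


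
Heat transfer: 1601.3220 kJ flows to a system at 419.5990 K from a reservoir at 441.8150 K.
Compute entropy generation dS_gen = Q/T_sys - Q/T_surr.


dS_sys = 1601.3220/419.5990 = 3.8163 kJ/K
dS_surr = -1601.3220/441.8150 = -3.6244 kJ/K
dS_gen = 3.8163 - 3.6244 = 0.1919 kJ/K (irreversible)

dS_gen = 0.1919 kJ/K, irreversible


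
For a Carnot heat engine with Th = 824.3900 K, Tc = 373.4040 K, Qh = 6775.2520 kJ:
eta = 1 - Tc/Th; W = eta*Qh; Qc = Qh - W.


eta = 1 - 373.4040/824.3900 = 0.5471
W = 0.5471 * 6775.2520 = 3706.4300 kJ
Qc = 6775.2520 - 3706.4300 = 3068.8220 kJ

eta = 54.7054%, W = 3706.4300 kJ, Qc = 3068.8220 kJ


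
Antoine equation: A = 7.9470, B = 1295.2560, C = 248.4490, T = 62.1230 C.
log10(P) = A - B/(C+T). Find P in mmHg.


C+T = 310.5720
B/(C+T) = 4.1705
log10(P) = 7.9470 - 4.1705 = 3.7765
P = 10^3.7765 = 5976.5448 mmHg

5976.5448 mmHg


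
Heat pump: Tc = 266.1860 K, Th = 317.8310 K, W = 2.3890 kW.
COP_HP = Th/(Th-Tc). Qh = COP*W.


COP = 317.8310 / 51.6450 = 6.1541
Qh = 6.1541 * 2.3890 = 14.7023 kW

COP = 6.1541, Qh = 14.7023 kW


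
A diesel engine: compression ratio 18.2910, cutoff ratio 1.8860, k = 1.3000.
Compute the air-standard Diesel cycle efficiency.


r^(k-1) = 2.3915
rc^k = 2.2814
eta = 0.5348 = 53.4798%

53.4798%


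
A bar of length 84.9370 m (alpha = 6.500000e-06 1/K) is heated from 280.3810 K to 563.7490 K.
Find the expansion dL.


dT = 283.3680 K
dL = 6.500000e-06 * 84.9370 * 283.3680 = 0.156445 m
L_final = 85.093445 m

dL = 0.156445 m


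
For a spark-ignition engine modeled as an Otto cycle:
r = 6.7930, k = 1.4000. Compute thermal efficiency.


r^(k-1) = 2.1519
eta = 1 - 1/2.1519 = 0.5353 = 53.5297%

53.5297%


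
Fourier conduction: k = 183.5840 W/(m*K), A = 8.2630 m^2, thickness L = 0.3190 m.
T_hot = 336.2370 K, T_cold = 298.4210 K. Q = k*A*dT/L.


dT = 37.8160 K
Q = 183.5840 * 8.2630 * 37.8160 / 0.3190 = 179828.0716 W

179828.0716 W


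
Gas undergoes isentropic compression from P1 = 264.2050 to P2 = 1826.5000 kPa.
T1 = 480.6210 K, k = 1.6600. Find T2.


(k-1)/k = 0.3976
(P2/P1)^exp = 2.1570
T2 = 480.6210 * 2.1570 = 1036.6947 K

1036.6947 K


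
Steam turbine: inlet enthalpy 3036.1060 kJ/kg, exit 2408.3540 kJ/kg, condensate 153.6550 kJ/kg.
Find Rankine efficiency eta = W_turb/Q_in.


W = 627.7520 kJ/kg
Q_in = 2882.4510 kJ/kg
eta = 0.2178 = 21.7784%

eta = 21.7784%


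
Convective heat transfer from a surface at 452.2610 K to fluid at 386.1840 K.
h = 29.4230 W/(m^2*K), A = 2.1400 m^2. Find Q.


dT = 66.0770 K
Q = 29.4230 * 2.1400 * 66.0770 = 4160.5528 W

4160.5528 W


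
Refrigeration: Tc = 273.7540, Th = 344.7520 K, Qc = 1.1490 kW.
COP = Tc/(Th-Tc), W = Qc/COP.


COP = 273.7540 / 70.9980 = 3.8558
W = 1.1490 / 3.8558 = 0.2980 kW

COP = 3.8558, W = 0.2980 kW


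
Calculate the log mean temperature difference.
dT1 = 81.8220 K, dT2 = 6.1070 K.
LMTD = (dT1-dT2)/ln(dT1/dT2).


dT1/dT2 = 13.3981
ln(dT1/dT2) = 2.5951
LMTD = 75.7150 / 2.5951 = 29.1760 K

29.1760 K


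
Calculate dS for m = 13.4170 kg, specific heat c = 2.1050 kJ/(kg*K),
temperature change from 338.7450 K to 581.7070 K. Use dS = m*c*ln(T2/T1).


T2/T1 = 1.7172
ln(T2/T1) = 0.5407
dS = 13.4170 * 2.1050 * 0.5407 = 15.2714 kJ/K

15.2714 kJ/K


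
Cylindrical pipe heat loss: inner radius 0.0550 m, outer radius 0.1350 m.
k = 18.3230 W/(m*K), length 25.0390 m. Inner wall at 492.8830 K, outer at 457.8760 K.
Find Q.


dT = 35.0070 K
ln(ro/ri) = 0.8979
Q = 2*pi*18.3230*25.0390*35.0070 / 0.8979 = 112382.9003 W

112382.9003 W


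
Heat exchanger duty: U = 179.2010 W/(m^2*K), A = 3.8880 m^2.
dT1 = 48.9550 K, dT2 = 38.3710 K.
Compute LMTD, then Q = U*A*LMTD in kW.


LMTD = 43.4484 K
Q = 179.2010 * 3.8880 * 43.4484 = 30271.9256 W = 30.2719 kW

30.2719 kW


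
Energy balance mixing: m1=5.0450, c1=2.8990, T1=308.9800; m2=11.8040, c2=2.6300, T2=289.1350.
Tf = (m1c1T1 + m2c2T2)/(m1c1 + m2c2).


num = 13495.0304
den = 45.6700
Tf = 295.4902 K

295.4902 K


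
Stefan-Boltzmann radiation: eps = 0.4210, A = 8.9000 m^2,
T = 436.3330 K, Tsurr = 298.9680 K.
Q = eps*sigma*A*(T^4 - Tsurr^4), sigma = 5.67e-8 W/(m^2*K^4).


T^4 = 3.6247e+10
Tsurr^4 = 7.9891e+09
Q = 0.4210 * 5.67e-8 * 8.9000 * 2.8258e+10 = 6003.3684 W

6003.3684 W


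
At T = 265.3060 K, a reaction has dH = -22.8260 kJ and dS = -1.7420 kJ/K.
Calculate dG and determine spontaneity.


T*dS = 265.3060 * -1.7420 = -462.1631 kJ
dG = -22.8260 + 462.1631 = 439.3371 kJ (non-spontaneous)

dG = 439.3371 kJ, non-spontaneous


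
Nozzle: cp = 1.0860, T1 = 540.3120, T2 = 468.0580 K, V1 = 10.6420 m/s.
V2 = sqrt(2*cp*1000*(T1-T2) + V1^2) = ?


dT = 72.2540 K
2*cp*1000*dT = 156935.6880
V1^2 = 113.2522
V2 = sqrt(157048.9402) = 396.2940 m/s

396.2940 m/s


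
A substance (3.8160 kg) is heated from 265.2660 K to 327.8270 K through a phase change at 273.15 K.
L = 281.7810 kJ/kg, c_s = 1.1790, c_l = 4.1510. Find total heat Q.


Q1 (sensible, solid) = 3.8160 * 1.1790 * 7.8840 = 35.4706 kJ
Q2 (latent) = 3.8160 * 281.7810 = 1075.2763 kJ
Q3 (sensible, liquid) = 3.8160 * 4.1510 * 54.6770 = 866.0955 kJ
Q_total = 1976.8424 kJ

1976.8424 kJ


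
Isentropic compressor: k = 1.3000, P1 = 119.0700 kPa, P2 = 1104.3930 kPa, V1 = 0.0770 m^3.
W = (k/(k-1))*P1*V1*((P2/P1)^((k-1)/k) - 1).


(k-1)/k = 0.2308
(P2/P1)^exp = 1.6720
W = 4.3333 * 119.0700 * 0.0770 * (1.6720 - 1) = 26.6971 kJ

26.6971 kJ


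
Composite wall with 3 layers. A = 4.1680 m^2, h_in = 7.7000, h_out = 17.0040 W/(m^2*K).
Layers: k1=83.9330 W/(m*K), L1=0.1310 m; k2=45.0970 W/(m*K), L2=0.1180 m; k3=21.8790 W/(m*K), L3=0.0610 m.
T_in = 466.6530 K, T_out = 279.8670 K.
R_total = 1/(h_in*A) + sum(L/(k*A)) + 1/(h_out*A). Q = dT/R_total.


R_conv_in = 1/(7.7000*4.1680) = 0.0312
R_1 = 0.1310/(83.9330*4.1680) = 0.0004
R_2 = 0.1180/(45.0970*4.1680) = 0.0006
R_3 = 0.0610/(21.8790*4.1680) = 0.0007
R_conv_out = 1/(17.0040*4.1680) = 0.0141
R_total = 0.0469 K/W
Q = 186.7860 / 0.0469 = 3979.2641 W

R_total = 0.0469 K/W, Q = 3979.2641 W


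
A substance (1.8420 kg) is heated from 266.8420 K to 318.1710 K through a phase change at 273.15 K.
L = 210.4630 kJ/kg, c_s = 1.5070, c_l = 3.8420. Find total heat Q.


Q1 (sensible, solid) = 1.8420 * 1.5070 * 6.3080 = 17.5103 kJ
Q2 (latent) = 1.8420 * 210.4630 = 387.6728 kJ
Q3 (sensible, liquid) = 1.8420 * 3.8420 * 45.0210 = 318.6120 kJ
Q_total = 723.7952 kJ

723.7952 kJ


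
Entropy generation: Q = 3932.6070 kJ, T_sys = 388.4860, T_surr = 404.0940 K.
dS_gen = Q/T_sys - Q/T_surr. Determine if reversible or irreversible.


dS_sys = 3932.6070/388.4860 = 10.1229 kJ/K
dS_surr = -3932.6070/404.0940 = -9.7319 kJ/K
dS_gen = 10.1229 - 9.7319 = 0.3910 kJ/K (irreversible)

dS_gen = 0.3910 kJ/K, irreversible


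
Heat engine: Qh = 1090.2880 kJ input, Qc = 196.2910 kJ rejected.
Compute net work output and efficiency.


W = 1090.2880 - 196.2910 = 893.9970 kJ
eta = 893.9970 / 1090.2880 = 0.8200 = 81.9964%

W = 893.9970 kJ, eta = 81.9964%


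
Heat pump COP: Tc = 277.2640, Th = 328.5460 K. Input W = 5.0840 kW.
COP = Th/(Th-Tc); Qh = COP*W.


COP = 328.5460 / 51.2820 = 6.4067
Qh = 6.4067 * 5.0840 = 32.5714 kW

COP = 6.4067, Qh = 32.5714 kW


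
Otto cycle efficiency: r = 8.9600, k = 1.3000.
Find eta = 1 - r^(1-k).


r^(k-1) = 1.9306
eta = 1 - 1/1.9306 = 0.4820 = 48.2026%

48.2026%


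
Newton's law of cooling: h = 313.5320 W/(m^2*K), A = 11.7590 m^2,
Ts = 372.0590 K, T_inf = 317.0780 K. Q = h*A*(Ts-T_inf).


dT = 54.9810 K
Q = 313.5320 * 11.7590 * 54.9810 = 202705.2037 W

202705.2037 W


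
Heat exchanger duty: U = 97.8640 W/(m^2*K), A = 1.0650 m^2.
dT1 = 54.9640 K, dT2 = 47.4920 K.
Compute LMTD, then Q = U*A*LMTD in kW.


LMTD = 51.1371 K
Q = 97.8640 * 1.0650 * 51.1371 = 5329.7672 W = 5.3298 kW

5.3298 kW


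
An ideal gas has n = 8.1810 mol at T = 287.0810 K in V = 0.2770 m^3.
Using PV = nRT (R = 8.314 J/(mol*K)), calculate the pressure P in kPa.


P = nRT/V = 8.1810 * 8.314 * 287.0810 / 0.2770
= 19526.3407 / 0.2770 = 70492.2048 Pa = 70.4922 kPa

70.4922 kPa


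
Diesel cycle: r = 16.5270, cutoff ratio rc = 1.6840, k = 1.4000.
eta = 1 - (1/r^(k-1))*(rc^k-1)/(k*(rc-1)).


r^(k-1) = 3.0710
rc^k = 2.0743
eta = 0.6347 = 63.4676%

63.4676%


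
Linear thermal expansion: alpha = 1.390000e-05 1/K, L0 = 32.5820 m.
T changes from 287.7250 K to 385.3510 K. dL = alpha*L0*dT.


dT = 97.6260 K
dL = 1.390000e-05 * 32.5820 * 97.6260 = 0.044214 m
L_final = 32.626214 m

dL = 0.044214 m


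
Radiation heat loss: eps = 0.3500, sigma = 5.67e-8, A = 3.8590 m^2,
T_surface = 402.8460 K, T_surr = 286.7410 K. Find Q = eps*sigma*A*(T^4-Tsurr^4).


T^4 = 2.6336e+10
Tsurr^4 = 6.7602e+09
Q = 0.3500 * 5.67e-8 * 3.8590 * 1.9576e+10 = 1499.1813 W

1499.1813 W


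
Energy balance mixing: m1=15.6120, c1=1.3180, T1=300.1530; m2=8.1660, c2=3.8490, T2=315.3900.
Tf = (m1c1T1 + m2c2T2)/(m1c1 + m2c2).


num = 16089.1353
den = 52.0076
Tf = 309.3615 K

309.3615 K


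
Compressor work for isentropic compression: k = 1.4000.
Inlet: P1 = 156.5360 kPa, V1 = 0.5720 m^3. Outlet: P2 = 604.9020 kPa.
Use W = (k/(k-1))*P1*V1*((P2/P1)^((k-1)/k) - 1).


(k-1)/k = 0.2857
(P2/P1)^exp = 1.4714
W = 3.5000 * 156.5360 * 0.5720 * (1.4714 - 1) = 147.7337 kJ

147.7337 kJ


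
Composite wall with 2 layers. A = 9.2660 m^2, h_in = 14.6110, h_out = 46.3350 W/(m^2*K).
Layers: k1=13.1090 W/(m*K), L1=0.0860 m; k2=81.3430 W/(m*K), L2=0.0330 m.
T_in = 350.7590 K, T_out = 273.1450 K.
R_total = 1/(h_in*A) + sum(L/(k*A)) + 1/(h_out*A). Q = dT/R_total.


R_conv_in = 1/(14.6110*9.2660) = 0.0074
R_1 = 0.0860/(13.1090*9.2660) = 0.0007
R_2 = 0.0330/(81.3430*9.2660) = 4.3783e-05
R_conv_out = 1/(46.3350*9.2660) = 0.0023
R_total = 0.0105 K/W
Q = 77.6140 / 0.0105 = 7414.9316 W

R_total = 0.0105 K/W, Q = 7414.9316 W


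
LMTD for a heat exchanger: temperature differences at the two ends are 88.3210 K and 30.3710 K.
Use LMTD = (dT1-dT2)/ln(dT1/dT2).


dT1/dT2 = 2.9081
ln(dT1/dT2) = 1.0675
LMTD = 57.9500 / 1.0675 = 54.2862 K

54.2862 K


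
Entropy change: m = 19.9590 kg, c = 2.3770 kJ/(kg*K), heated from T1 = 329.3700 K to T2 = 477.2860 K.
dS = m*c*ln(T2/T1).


T2/T1 = 1.4491
ln(T2/T1) = 0.3709
dS = 19.9590 * 2.3770 * 0.3709 = 17.5981 kJ/K

17.5981 kJ/K


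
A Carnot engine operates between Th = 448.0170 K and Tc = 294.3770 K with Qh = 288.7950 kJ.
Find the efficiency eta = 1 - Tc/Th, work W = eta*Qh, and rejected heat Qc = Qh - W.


eta = 1 - 294.3770/448.0170 = 0.3429
W = 0.3429 * 288.7950 = 99.0375 kJ
Qc = 288.7950 - 99.0375 = 189.7575 kJ

eta = 34.2933%, W = 99.0375 kJ, Qc = 189.7575 kJ


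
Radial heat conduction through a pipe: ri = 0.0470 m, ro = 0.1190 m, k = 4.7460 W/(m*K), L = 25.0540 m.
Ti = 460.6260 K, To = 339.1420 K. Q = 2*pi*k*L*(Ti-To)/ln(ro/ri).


dT = 121.4840 K
ln(ro/ri) = 0.9290
Q = 2*pi*4.7460*25.0540*121.4840 / 0.9290 = 97701.0689 W

97701.0689 W


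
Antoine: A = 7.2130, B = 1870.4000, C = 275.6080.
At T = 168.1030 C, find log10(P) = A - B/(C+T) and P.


C+T = 443.7110
B/(C+T) = 4.2154
log10(P) = 7.2130 - 4.2154 = 2.9976
P = 10^2.9976 = 994.5889 mmHg

994.5889 mmHg


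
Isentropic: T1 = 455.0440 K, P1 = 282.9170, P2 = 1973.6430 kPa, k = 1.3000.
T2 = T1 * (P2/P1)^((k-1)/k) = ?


(k-1)/k = 0.2308
(P2/P1)^exp = 1.5656
T2 = 455.0440 * 1.5656 = 712.4141 K

712.4141 K


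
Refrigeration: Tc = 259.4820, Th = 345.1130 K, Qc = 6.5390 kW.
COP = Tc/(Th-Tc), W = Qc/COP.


COP = 259.4820 / 85.6310 = 3.0302
W = 6.5390 / 3.0302 = 2.1579 kW

COP = 3.0302, W = 2.1579 kW


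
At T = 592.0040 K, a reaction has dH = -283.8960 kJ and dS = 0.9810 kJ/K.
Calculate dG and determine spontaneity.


T*dS = 592.0040 * 0.9810 = 580.7559 kJ
dG = -283.8960 - 580.7559 = -864.6519 kJ (spontaneous)

dG = -864.6519 kJ, spontaneous


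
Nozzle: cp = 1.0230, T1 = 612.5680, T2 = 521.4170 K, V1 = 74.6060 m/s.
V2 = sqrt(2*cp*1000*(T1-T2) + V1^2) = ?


dT = 91.1510 K
2*cp*1000*dT = 186494.9460
V1^2 = 5566.0552
V2 = sqrt(192061.0012) = 438.2476 m/s

438.2476 m/s


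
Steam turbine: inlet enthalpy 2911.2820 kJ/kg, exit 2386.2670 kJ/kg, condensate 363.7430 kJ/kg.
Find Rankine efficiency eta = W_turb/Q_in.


W = 525.0150 kJ/kg
Q_in = 2547.5390 kJ/kg
eta = 0.2061 = 20.6087%

eta = 20.6087%


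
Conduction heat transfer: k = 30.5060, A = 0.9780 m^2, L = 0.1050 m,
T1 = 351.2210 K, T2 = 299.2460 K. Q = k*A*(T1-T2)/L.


dT = 51.9750 K
Q = 30.5060 * 0.9780 * 51.9750 / 0.1050 = 14768.2597 W

14768.2597 W


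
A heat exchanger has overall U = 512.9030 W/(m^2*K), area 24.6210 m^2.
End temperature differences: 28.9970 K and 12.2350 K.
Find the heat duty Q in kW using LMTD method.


LMTD = 19.4254 K
Q = 512.9030 * 24.6210 * 19.4254 = 245307.3057 W = 245.3073 kW

245.3073 kW


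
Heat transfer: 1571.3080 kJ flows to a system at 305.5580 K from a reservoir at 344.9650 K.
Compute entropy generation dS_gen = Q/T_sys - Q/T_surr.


dS_sys = 1571.3080/305.5580 = 5.1424 kJ/K
dS_surr = -1571.3080/344.9650 = -4.5550 kJ/K
dS_gen = 5.1424 - 4.5550 = 0.5874 kJ/K (irreversible)

dS_gen = 0.5874 kJ/K, irreversible


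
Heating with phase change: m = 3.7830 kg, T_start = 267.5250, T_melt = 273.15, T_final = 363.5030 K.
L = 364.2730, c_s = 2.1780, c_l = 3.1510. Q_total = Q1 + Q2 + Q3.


Q1 (sensible, solid) = 3.7830 * 2.1780 * 5.6250 = 46.3465 kJ
Q2 (latent) = 3.7830 * 364.2730 = 1378.0448 kJ
Q3 (sensible, liquid) = 3.7830 * 3.1510 * 90.3530 = 1077.0288 kJ
Q_total = 2501.4200 kJ

2501.4200 kJ


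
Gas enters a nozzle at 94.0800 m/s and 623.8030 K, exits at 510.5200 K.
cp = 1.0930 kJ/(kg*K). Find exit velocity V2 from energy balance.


dT = 113.2830 K
2*cp*1000*dT = 247636.6380
V1^2 = 8851.0464
V2 = sqrt(256487.6844) = 506.4461 m/s

506.4461 m/s


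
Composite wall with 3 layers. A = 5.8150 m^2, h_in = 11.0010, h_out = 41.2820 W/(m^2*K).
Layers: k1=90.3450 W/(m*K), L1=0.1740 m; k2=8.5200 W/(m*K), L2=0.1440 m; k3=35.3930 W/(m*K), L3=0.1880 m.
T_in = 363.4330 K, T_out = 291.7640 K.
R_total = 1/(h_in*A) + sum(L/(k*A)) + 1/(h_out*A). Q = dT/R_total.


R_conv_in = 1/(11.0010*5.8150) = 0.0156
R_1 = 0.1740/(90.3450*5.8150) = 0.0003
R_2 = 0.1440/(8.5200*5.8150) = 0.0029
R_3 = 0.1880/(35.3930*5.8150) = 0.0009
R_conv_out = 1/(41.2820*5.8150) = 0.0042
R_total = 0.0239 K/W
Q = 71.6690 / 0.0239 = 2992.5639 W

R_total = 0.0239 K/W, Q = 2992.5639 W


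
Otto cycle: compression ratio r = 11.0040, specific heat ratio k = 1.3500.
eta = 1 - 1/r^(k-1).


r^(k-1) = 2.3150
eta = 1 - 1/2.3150 = 0.5680 = 56.8026%

56.8026%


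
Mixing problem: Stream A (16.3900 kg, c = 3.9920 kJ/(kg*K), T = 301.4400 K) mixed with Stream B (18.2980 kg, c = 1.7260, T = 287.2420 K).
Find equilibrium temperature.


num = 28794.6584
den = 97.0112
Tf = 296.8178 K

296.8178 K


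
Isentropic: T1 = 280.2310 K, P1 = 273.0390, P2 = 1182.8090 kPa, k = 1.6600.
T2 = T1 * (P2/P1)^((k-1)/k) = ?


(k-1)/k = 0.3976
(P2/P1)^exp = 1.7912
T2 = 280.2310 * 1.7912 = 501.9471 K

501.9471 K


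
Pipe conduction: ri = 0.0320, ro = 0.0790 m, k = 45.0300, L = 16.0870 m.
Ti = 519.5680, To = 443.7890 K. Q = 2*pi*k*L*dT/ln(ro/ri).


dT = 75.7790 K
ln(ro/ri) = 0.9037
Q = 2*pi*45.0300*16.0870*75.7790 / 0.9037 = 381659.1881 W

381659.1881 W


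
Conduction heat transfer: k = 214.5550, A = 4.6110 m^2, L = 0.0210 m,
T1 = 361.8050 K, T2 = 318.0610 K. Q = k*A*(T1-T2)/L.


dT = 43.7440 K
Q = 214.5550 * 4.6110 * 43.7440 / 0.0210 = 2060786.3079 W

2060786.3079 W


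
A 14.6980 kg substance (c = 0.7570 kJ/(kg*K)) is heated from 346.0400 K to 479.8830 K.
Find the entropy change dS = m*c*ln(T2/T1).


T2/T1 = 1.3868
ln(T2/T1) = 0.3270
dS = 14.6980 * 0.7570 * 0.3270 = 3.6382 kJ/K

3.6382 kJ/K


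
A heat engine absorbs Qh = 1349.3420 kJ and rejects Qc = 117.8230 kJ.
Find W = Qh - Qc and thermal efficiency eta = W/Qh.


W = 1349.3420 - 117.8230 = 1231.5190 kJ
eta = 1231.5190 / 1349.3420 = 0.9127 = 91.2681%

W = 1231.5190 kJ, eta = 91.2681%


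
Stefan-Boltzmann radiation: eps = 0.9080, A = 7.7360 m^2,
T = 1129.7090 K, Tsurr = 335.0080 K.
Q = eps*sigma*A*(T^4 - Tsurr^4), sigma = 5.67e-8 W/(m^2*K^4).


T^4 = 1.6288e+12
Tsurr^4 = 1.2596e+10
Q = 0.9080 * 5.67e-8 * 7.7360 * 1.6162e+12 = 643695.1276 W

643695.1276 W


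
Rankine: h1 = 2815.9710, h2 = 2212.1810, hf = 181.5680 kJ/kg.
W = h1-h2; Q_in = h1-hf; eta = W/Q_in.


W = 603.7900 kJ/kg
Q_in = 2634.4030 kJ/kg
eta = 0.2292 = 22.9194%

eta = 22.9194%


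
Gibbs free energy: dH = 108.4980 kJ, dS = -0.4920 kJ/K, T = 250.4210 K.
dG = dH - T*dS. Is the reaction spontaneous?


T*dS = 250.4210 * -0.4920 = -123.2071 kJ
dG = 108.4980 + 123.2071 = 231.7051 kJ (non-spontaneous)

dG = 231.7051 kJ, non-spontaneous


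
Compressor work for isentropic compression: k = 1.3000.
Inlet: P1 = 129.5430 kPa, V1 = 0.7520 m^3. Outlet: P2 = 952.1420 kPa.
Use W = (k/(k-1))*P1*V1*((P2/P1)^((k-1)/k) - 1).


(k-1)/k = 0.2308
(P2/P1)^exp = 1.5846
W = 4.3333 * 129.5430 * 0.7520 * (1.5846 - 1) = 246.7706 kJ

246.7706 kJ


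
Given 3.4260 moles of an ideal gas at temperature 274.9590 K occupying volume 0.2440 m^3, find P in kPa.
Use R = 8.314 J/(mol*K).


P = nRT/V = 3.4260 * 8.314 * 274.9590 / 0.2440
= 7831.8673 / 0.2440 = 32097.8167 Pa = 32.0978 kPa

32.0978 kPa


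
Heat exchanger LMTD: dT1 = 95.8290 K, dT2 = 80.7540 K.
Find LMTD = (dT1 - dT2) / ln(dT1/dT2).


dT1/dT2 = 1.1867
ln(dT1/dT2) = 0.1712
LMTD = 15.0750 / 0.1712 = 88.0766 K

88.0766 K


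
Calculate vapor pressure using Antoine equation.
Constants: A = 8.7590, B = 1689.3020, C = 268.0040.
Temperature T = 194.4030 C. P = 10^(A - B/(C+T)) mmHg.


C+T = 462.4070
B/(C+T) = 3.6533
log10(P) = 8.7590 - 3.6533 = 5.1057
P = 10^5.1057 = 127561.7680 mmHg

127561.7680 mmHg


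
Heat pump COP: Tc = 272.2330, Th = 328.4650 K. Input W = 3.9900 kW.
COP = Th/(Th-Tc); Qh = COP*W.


COP = 328.4650 / 56.2320 = 5.8412
Qh = 5.8412 * 3.9900 = 23.3066 kW

COP = 5.8412, Qh = 23.3066 kW


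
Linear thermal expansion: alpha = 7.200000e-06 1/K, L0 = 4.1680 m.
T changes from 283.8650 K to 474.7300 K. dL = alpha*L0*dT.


dT = 190.8650 K
dL = 7.200000e-06 * 4.1680 * 190.8650 = 0.005728 m
L_final = 4.173728 m

dL = 0.005728 m


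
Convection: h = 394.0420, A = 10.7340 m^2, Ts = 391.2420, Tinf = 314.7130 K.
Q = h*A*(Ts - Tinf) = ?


dT = 76.5290 K
Q = 394.0420 * 10.7340 * 76.5290 = 323690.6421 W

323690.6421 W


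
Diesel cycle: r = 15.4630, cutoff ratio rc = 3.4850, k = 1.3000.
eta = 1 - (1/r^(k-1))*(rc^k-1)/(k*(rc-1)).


r^(k-1) = 2.2740
rc^k = 5.0683
eta = 0.4462 = 44.6195%

44.6195%


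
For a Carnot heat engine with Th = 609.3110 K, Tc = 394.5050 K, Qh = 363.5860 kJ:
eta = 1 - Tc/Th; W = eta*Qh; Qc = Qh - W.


eta = 1 - 394.5050/609.3110 = 0.3525
W = 0.3525 * 363.5860 = 128.1783 kJ
Qc = 363.5860 - 128.1783 = 235.4077 kJ

eta = 35.2539%, W = 128.1783 kJ, Qc = 235.4077 kJ


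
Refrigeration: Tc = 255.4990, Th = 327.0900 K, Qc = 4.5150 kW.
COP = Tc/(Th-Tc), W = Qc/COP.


COP = 255.4990 / 71.5910 = 3.5689
W = 4.5150 / 3.5689 = 1.2651 kW

COP = 3.5689, W = 1.2651 kW


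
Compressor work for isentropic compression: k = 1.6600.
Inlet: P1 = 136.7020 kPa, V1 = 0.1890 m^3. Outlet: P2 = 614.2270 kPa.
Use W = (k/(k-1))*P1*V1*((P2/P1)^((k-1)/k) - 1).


(k-1)/k = 0.3976
(P2/P1)^exp = 1.8174
W = 2.5152 * 136.7020 * 0.1890 * (1.8174 - 1) = 53.1169 kJ

53.1169 kJ


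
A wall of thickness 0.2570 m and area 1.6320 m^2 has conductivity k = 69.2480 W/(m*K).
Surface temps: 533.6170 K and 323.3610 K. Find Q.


dT = 210.2560 K
Q = 69.2480 * 1.6320 * 210.2560 / 0.2570 = 92457.6102 W

92457.6102 W


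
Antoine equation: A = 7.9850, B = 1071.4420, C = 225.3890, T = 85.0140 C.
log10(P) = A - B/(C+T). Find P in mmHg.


C+T = 310.4030
B/(C+T) = 3.4518
log10(P) = 7.9850 - 3.4518 = 4.5332
P = 10^4.5332 = 34136.7989 mmHg

34136.7989 mmHg


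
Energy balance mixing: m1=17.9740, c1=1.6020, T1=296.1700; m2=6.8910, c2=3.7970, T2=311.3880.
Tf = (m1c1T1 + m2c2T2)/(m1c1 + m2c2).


num = 16675.5286
den = 54.9595
Tf = 303.4150 K

303.4150 K


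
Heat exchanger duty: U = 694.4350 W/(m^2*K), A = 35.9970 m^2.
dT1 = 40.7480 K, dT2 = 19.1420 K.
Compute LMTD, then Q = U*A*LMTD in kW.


LMTD = 28.5975 K
Q = 694.4350 * 35.9970 * 28.5975 = 714866.9719 W = 714.8670 kW

714.8670 kW


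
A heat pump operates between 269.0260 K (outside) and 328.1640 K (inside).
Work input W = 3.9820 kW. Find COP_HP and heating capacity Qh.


COP = 328.1640 / 59.1380 = 5.5491
Qh = 5.5491 * 3.9820 = 22.0966 kW

COP = 5.5491, Qh = 22.0966 kW


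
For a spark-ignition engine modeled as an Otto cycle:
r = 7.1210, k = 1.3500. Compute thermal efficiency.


r^(k-1) = 1.9879
eta = 1 - 1/1.9879 = 0.4970 = 49.6951%

49.6951%


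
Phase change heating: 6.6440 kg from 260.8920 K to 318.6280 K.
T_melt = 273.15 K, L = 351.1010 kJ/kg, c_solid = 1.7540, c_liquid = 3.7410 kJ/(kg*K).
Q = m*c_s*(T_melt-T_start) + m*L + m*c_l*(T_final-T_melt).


Q1 (sensible, solid) = 6.6440 * 1.7540 * 12.2580 = 142.8495 kJ
Q2 (latent) = 6.6440 * 351.1010 = 2332.7150 kJ
Q3 (sensible, liquid) = 6.6440 * 3.7410 * 45.4780 = 1130.3650 kJ
Q_total = 3605.9295 kJ

3605.9295 kJ


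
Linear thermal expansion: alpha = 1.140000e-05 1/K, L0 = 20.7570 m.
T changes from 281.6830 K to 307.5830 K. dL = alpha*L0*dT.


dT = 25.9000 K
dL = 1.140000e-05 * 20.7570 * 25.9000 = 0.006129 m
L_final = 20.763129 m

dL = 0.006129 m


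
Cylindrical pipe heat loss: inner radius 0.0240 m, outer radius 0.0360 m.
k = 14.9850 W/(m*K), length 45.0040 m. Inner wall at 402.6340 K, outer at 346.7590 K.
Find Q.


dT = 55.8750 K
ln(ro/ri) = 0.4055
Q = 2*pi*14.9850*45.0040*55.8750 / 0.4055 = 583917.8888 W

583917.8888 W


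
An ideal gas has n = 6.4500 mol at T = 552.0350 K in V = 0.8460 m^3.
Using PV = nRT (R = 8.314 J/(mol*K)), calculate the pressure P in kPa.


P = nRT/V = 6.4500 * 8.314 * 552.0350 / 0.8460
= 29603.0425 / 0.8460 = 34991.7760 Pa = 34.9918 kPa

34.9918 kPa


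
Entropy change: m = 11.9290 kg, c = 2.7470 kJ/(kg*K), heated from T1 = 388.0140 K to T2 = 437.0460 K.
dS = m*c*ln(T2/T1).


T2/T1 = 1.1264
ln(T2/T1) = 0.1190
dS = 11.9290 * 2.7470 * 0.1190 = 3.8994 kJ/K

3.8994 kJ/K


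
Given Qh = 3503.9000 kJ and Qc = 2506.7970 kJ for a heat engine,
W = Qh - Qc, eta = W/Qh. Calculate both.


W = 3503.9000 - 2506.7970 = 997.1030 kJ
eta = 997.1030 / 3503.9000 = 0.2846 = 28.4569%

W = 997.1030 kJ, eta = 28.4569%


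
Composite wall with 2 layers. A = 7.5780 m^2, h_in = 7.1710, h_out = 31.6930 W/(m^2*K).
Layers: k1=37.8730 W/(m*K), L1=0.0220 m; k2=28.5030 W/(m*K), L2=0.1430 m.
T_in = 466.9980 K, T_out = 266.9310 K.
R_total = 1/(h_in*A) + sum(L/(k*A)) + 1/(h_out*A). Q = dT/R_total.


R_conv_in = 1/(7.1710*7.5780) = 0.0184
R_1 = 0.0220/(37.8730*7.5780) = 7.6655e-05
R_2 = 0.1430/(28.5030*7.5780) = 0.0007
R_conv_out = 1/(31.6930*7.5780) = 0.0042
R_total = 0.0233 K/W
Q = 200.0670 / 0.0233 = 8584.9242 W

R_total = 0.0233 K/W, Q = 8584.9242 W


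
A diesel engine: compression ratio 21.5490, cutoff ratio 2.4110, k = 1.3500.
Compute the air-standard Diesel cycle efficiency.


r^(k-1) = 2.9289
rc^k = 3.2807
eta = 0.5912 = 59.1203%

59.1203%


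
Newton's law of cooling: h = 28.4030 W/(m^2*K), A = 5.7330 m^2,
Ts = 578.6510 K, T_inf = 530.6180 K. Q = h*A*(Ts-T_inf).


dT = 48.0330 K
Q = 28.4030 * 5.7330 * 48.0330 = 7821.4247 W

7821.4247 W


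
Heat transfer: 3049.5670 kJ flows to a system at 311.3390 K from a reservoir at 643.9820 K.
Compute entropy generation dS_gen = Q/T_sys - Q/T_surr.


dS_sys = 3049.5670/311.3390 = 9.7950 kJ/K
dS_surr = -3049.5670/643.9820 = -4.7355 kJ/K
dS_gen = 9.7950 - 4.7355 = 5.0595 kJ/K (irreversible)

dS_gen = 5.0595 kJ/K, irreversible


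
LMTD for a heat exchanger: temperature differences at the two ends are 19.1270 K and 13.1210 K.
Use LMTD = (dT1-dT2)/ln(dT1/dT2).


dT1/dT2 = 1.4577
ln(dT1/dT2) = 0.3769
LMTD = 6.0060 / 0.3769 = 15.9358 K

15.9358 K


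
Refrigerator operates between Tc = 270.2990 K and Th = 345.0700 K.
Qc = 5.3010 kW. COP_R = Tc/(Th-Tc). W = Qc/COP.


COP = 270.2990 / 74.7710 = 3.6150
W = 5.3010 / 3.6150 = 1.4664 kW

COP = 3.6150, W = 1.4664 kW


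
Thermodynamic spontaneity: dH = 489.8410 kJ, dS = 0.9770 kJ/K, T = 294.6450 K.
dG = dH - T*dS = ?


T*dS = 294.6450 * 0.9770 = 287.8682 kJ
dG = 489.8410 - 287.8682 = 201.9728 kJ (non-spontaneous)

dG = 201.9728 kJ, non-spontaneous


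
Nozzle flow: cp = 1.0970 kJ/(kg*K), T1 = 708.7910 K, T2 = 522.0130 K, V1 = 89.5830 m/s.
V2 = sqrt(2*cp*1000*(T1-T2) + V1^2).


dT = 186.7780 K
2*cp*1000*dT = 409790.9320
V1^2 = 8025.1139
V2 = sqrt(417816.0459) = 646.3869 m/s

646.3869 m/s


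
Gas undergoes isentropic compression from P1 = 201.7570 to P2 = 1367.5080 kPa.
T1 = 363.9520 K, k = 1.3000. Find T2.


(k-1)/k = 0.2308
(P2/P1)^exp = 1.5552
T2 = 363.9520 * 1.5552 = 566.0264 K

566.0264 K


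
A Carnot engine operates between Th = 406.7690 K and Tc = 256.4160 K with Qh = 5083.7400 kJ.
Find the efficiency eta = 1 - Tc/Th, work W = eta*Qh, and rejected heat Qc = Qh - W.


eta = 1 - 256.4160/406.7690 = 0.3696
W = 0.3696 * 5083.7400 = 1879.0900 kJ
Qc = 5083.7400 - 1879.0900 = 3204.6500 kJ

eta = 36.9627%, W = 1879.0900 kJ, Qc = 3204.6500 kJ


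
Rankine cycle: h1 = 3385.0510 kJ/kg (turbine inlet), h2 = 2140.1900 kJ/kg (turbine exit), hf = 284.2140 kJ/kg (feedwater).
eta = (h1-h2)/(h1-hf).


W = 1244.8610 kJ/kg
Q_in = 3100.8370 kJ/kg
eta = 0.4015 = 40.1460%

eta = 40.1460%


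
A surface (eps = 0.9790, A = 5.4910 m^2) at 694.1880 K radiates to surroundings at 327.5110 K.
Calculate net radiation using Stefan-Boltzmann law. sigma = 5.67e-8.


T^4 = 2.3222e+11
Tsurr^4 = 1.1505e+10
Q = 0.9790 * 5.67e-8 * 5.4910 * 2.2072e+11 = 67275.5731 W

67275.5731 W


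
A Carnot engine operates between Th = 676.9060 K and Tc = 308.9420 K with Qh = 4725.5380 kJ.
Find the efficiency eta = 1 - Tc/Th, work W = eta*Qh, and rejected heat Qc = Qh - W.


eta = 1 - 308.9420/676.9060 = 0.5436
W = 0.5436 * 4725.5380 = 2568.7878 kJ
Qc = 4725.5380 - 2568.7878 = 2156.7502 kJ

eta = 54.3597%, W = 2568.7878 kJ, Qc = 2156.7502 kJ


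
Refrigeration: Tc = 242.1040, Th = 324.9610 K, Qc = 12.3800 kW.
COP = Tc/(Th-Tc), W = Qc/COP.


COP = 242.1040 / 82.8570 = 2.9219
W = 12.3800 / 2.9219 = 4.2369 kW

COP = 2.9219, W = 4.2369 kW


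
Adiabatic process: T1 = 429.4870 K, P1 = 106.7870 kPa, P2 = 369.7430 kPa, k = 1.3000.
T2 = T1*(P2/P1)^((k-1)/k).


(k-1)/k = 0.2308
(P2/P1)^exp = 1.3319
T2 = 429.4870 * 1.3319 = 572.0351 K

572.0351 K


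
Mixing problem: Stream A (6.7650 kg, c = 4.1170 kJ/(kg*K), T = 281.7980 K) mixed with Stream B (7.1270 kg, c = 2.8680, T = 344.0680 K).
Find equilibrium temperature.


num = 14881.3295
den = 48.2917
Tf = 308.1548 K

308.1548 K


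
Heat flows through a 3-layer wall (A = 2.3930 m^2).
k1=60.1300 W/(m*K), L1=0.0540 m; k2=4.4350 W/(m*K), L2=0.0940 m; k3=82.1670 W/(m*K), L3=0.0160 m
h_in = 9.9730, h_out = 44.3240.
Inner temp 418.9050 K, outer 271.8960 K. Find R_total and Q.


R_conv_in = 1/(9.9730*2.3930) = 0.0419
R_1 = 0.0540/(60.1300*2.3930) = 0.0004
R_2 = 0.0940/(4.4350*2.3930) = 0.0089
R_3 = 0.0160/(82.1670*2.3930) = 8.1373e-05
R_conv_out = 1/(44.3240*2.3930) = 0.0094
R_total = 0.0606 K/W
Q = 147.0090 / 0.0606 = 2424.1544 W

R_total = 0.0606 K/W, Q = 2424.1544 W


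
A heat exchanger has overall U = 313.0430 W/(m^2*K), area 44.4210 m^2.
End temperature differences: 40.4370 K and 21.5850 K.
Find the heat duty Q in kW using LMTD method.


LMTD = 30.0312 K
Q = 313.0430 * 44.4210 * 30.0312 = 417604.7260 W = 417.6047 kW

417.6047 kW


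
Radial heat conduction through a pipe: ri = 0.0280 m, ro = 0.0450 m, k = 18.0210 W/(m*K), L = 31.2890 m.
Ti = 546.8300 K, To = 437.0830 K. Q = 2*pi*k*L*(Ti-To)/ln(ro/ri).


dT = 109.7470 K
ln(ro/ri) = 0.4745
Q = 2*pi*18.0210*31.2890*109.7470 / 0.4745 = 819493.1741 W

819493.1741 W


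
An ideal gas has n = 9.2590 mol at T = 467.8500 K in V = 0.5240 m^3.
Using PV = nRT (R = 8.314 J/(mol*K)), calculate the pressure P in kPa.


P = nRT/V = 9.2590 * 8.314 * 467.8500 / 0.5240
= 36014.7777 / 0.5240 = 68730.4917 Pa = 68.7305 kPa

68.7305 kPa


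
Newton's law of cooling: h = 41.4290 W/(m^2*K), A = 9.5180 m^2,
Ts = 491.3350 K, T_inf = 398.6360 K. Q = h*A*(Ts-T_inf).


dT = 92.6990 K
Q = 41.4290 * 9.5180 * 92.6990 = 36553.1830 W

36553.1830 W


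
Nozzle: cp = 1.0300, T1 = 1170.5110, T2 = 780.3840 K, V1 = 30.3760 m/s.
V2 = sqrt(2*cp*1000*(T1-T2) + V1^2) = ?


dT = 390.1270 K
2*cp*1000*dT = 803661.6200
V1^2 = 922.7014
V2 = sqrt(804584.3214) = 896.9862 m/s

896.9862 m/s


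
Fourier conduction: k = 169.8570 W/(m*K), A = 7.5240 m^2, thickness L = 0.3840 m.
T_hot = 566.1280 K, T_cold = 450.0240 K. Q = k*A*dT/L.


dT = 116.1040 K
Q = 169.8570 * 7.5240 * 116.1040 / 0.3840 = 386409.8550 W

386409.8550 W


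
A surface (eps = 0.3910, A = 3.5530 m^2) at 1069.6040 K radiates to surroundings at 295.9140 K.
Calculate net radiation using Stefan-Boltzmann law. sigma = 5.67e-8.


T^4 = 1.3089e+12
Tsurr^4 = 7.6676e+09
Q = 0.3910 * 5.67e-8 * 3.5530 * 1.3012e+12 = 102493.2815 W

102493.2815 W


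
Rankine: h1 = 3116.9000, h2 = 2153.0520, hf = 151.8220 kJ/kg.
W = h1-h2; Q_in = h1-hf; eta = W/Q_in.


W = 963.8480 kJ/kg
Q_in = 2965.0780 kJ/kg
eta = 0.3251 = 32.5067%

eta = 32.5067%


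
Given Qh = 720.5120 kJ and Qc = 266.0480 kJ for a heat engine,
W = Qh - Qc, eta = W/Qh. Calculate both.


W = 720.5120 - 266.0480 = 454.4640 kJ
eta = 454.4640 / 720.5120 = 0.6308 = 63.0751%

W = 454.4640 kJ, eta = 63.0751%


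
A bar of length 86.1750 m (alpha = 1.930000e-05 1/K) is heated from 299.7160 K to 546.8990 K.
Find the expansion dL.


dT = 247.1830 K
dL = 1.930000e-05 * 86.1750 * 247.1830 = 0.411109 m
L_final = 86.586109 m

dL = 0.411109 m


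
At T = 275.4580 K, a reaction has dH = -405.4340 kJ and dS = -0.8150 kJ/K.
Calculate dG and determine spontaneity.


T*dS = 275.4580 * -0.8150 = -224.4983 kJ
dG = -405.4340 + 224.4983 = -180.9357 kJ (spontaneous)

dG = -180.9357 kJ, spontaneous


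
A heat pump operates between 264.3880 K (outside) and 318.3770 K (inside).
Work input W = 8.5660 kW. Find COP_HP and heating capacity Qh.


COP = 318.3770 / 53.9890 = 5.8971
Qh = 5.8971 * 8.5660 = 50.5143 kW

COP = 5.8971, Qh = 50.5143 kW


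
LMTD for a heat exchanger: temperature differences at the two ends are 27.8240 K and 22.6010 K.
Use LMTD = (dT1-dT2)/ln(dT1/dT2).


dT1/dT2 = 1.2311
ln(dT1/dT2) = 0.2079
LMTD = 5.2230 / 0.2079 = 25.1221 K

25.1221 K


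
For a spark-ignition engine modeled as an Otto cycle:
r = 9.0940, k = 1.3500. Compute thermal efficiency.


r^(k-1) = 2.1655
eta = 1 - 1/2.1655 = 0.5382 = 53.8219%

53.8219%


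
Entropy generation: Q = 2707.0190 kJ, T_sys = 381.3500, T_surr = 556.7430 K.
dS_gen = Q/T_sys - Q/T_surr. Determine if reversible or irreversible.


dS_sys = 2707.0190/381.3500 = 7.0985 kJ/K
dS_surr = -2707.0190/556.7430 = -4.8622 kJ/K
dS_gen = 7.0985 - 4.8622 = 2.2363 kJ/K (irreversible)

dS_gen = 2.2363 kJ/K, irreversible


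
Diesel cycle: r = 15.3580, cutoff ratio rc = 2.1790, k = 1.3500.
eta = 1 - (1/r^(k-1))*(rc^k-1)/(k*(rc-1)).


r^(k-1) = 2.6015
rc^k = 2.8619
eta = 0.5503 = 55.0344%

55.0344%


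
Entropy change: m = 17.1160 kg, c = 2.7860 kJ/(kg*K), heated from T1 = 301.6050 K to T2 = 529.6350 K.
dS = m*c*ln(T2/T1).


T2/T1 = 1.7561
ln(T2/T1) = 0.5631
dS = 17.1160 * 2.7860 * 0.5631 = 26.8501 kJ/K

26.8501 kJ/K


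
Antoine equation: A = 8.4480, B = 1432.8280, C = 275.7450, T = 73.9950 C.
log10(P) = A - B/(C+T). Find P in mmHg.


C+T = 349.7400
B/(C+T) = 4.0968
log10(P) = 8.4480 - 4.0968 = 4.3512
P = 10^4.3512 = 22447.2089 mmHg

22447.2089 mmHg


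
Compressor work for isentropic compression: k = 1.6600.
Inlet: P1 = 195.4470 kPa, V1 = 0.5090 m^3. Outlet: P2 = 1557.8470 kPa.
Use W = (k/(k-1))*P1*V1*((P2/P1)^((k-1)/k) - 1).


(k-1)/k = 0.3976
(P2/P1)^exp = 2.2826
W = 2.5152 * 195.4470 * 0.5090 * (2.2826 - 1) = 320.9190 kJ

320.9190 kJ


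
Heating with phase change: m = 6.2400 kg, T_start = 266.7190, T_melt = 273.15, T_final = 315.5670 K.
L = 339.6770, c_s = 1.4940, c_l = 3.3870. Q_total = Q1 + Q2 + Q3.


Q1 (sensible, solid) = 6.2400 * 1.4940 * 6.4310 = 59.9534 kJ
Q2 (latent) = 6.2400 * 339.6770 = 2119.5845 kJ
Q3 (sensible, liquid) = 6.2400 * 3.3870 * 42.4170 = 896.4782 kJ
Q_total = 3076.0161 kJ

3076.0161 kJ


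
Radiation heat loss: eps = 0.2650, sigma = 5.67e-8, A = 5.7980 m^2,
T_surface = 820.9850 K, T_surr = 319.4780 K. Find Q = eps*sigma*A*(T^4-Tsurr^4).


T^4 = 4.5430e+11
Tsurr^4 = 1.0418e+10
Q = 0.2650 * 5.67e-8 * 5.7980 * 4.4388e+11 = 38669.9196 W

38669.9196 W


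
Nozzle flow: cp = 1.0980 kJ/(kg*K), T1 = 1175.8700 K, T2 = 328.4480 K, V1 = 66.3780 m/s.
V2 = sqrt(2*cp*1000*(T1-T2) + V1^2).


dT = 847.4220 K
2*cp*1000*dT = 1860938.7120
V1^2 = 4406.0389
V2 = sqrt(1865344.7509) = 1365.7762 m/s

1365.7762 m/s


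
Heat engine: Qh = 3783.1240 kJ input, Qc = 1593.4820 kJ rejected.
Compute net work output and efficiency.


W = 3783.1240 - 1593.4820 = 2189.6420 kJ
eta = 2189.6420 / 3783.1240 = 0.5788 = 57.8792%

W = 2189.6420 kJ, eta = 57.8792%


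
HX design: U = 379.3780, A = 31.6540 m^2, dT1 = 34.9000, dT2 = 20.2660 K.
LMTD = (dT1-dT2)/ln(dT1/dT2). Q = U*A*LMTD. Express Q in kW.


LMTD = 26.9234 K
Q = 379.3780 * 31.6540 * 26.9234 = 323318.4620 W = 323.3185 kW

323.3185 kW


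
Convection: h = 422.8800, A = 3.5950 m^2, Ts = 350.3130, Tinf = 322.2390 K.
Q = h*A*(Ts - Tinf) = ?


dT = 28.0740 K
Q = 422.8800 * 3.5950 * 28.0740 = 42679.5996 W

42679.5996 W


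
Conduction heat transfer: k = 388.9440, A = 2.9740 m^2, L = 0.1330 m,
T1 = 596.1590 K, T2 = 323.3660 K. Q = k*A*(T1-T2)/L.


dT = 272.7930 K
Q = 388.9440 * 2.9740 * 272.7930 / 0.1330 = 2372518.5756 W

2372518.5756 W


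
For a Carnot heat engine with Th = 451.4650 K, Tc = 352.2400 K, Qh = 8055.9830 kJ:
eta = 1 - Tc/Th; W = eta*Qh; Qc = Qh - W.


eta = 1 - 352.2400/451.4650 = 0.2198
W = 0.2198 * 8055.9830 = 1770.5800 kJ
Qc = 8055.9830 - 1770.5800 = 6285.4030 kJ

eta = 21.9784%, W = 1770.5800 kJ, Qc = 6285.4030 kJ


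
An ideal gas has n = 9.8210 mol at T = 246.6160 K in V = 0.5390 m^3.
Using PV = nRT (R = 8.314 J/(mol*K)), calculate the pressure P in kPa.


P = nRT/V = 9.8210 * 8.314 * 246.6160 / 0.5390
= 20136.6388 / 0.5390 = 37359.2557 Pa = 37.3593 kPa

37.3593 kPa


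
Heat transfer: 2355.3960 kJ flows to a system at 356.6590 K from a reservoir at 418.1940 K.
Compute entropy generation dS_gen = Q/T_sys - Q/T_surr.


dS_sys = 2355.3960/356.6590 = 6.6041 kJ/K
dS_surr = -2355.3960/418.1940 = -5.6323 kJ/K
dS_gen = 6.6041 - 5.6323 = 0.9718 kJ/K (irreversible)

dS_gen = 0.9718 kJ/K, irreversible


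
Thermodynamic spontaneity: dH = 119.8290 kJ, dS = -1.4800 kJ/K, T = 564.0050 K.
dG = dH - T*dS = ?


T*dS = 564.0050 * -1.4800 = -834.7274 kJ
dG = 119.8290 + 834.7274 = 954.5564 kJ (non-spontaneous)

dG = 954.5564 kJ, non-spontaneous


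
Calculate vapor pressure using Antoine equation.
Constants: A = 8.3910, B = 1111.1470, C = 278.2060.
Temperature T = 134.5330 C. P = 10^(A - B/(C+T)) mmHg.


C+T = 412.7390
B/(C+T) = 2.6921
log10(P) = 8.3910 - 2.6921 = 5.6989
P = 10^5.6989 = 499885.0019 mmHg

499885.0019 mmHg
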